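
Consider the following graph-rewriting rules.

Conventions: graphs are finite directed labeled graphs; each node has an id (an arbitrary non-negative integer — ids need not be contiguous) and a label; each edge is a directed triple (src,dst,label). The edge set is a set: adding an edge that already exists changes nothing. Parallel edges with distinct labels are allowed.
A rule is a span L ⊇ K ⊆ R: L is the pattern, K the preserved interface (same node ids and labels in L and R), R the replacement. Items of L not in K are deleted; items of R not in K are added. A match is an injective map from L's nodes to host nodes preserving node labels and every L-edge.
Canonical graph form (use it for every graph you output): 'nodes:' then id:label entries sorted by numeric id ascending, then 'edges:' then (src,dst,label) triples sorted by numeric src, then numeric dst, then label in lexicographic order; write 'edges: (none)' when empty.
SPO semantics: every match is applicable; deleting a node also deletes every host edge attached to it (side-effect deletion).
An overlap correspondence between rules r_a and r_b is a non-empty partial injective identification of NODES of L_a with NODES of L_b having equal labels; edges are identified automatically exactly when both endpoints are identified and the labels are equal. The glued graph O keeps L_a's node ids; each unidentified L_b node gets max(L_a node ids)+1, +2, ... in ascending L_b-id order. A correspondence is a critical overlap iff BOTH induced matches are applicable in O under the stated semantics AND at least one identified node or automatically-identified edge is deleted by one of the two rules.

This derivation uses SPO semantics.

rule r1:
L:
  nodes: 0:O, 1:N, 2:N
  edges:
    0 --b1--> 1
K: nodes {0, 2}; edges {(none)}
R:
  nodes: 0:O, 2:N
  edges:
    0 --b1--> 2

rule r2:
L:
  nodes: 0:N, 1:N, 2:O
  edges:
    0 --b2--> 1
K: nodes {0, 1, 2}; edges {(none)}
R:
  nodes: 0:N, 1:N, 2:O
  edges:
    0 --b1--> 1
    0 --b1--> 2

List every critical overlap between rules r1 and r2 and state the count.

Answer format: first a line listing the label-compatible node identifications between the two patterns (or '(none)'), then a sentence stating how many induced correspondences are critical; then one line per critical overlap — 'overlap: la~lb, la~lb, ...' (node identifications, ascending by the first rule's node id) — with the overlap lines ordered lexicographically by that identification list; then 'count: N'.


label-compatible node identifications between L(r1) and L(r2): 0~2, 1~0, 1~1, 2~0, 2~1
8 of the induced correspondences are critical overlaps of r1 and r2.
overlap: 0~2, 1~0
overlap: 0~2, 1~0, 2~1
overlap: 0~2, 1~1
overlap: 0~2, 1~1, 2~0
overlap: 1~0
overlap: 1~0, 2~1
overlap: 1~1
overlap: 1~1, 2~0
count: 8


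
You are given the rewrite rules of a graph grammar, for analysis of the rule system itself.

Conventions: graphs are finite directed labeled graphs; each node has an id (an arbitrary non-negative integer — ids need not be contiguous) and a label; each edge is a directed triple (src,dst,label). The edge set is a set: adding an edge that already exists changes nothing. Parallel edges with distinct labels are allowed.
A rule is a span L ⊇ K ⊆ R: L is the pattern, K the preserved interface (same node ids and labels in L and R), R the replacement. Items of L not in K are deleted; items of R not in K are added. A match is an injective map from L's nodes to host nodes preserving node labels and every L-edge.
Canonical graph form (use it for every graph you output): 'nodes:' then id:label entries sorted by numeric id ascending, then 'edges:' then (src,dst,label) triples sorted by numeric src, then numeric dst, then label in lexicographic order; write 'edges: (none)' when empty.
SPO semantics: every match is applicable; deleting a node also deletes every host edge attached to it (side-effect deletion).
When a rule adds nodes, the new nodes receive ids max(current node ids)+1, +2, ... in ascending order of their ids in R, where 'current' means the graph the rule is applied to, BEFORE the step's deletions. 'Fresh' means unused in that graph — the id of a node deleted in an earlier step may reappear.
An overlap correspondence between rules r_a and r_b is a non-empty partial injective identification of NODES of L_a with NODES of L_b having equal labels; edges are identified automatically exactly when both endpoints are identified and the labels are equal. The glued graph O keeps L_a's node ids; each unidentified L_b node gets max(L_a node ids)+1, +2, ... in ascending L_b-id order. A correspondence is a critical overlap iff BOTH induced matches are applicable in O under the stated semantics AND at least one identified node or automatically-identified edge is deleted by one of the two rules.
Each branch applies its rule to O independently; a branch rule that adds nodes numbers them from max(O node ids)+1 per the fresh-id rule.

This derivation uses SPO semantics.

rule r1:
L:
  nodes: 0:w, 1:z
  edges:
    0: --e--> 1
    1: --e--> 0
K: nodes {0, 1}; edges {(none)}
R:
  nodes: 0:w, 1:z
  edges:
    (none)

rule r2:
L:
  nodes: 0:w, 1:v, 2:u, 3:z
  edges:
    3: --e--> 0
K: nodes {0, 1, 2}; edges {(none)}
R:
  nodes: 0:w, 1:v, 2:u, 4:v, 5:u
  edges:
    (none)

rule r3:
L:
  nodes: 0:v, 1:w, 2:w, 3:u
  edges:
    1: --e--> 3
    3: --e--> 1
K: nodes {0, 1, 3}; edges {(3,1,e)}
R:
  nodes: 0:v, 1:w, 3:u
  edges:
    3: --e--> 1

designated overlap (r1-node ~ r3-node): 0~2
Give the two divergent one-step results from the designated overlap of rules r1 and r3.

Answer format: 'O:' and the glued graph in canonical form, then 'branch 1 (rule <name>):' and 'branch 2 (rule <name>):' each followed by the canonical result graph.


O:
nodes: 0:w, 1:z, 2:v, 3:w, 4:u
edges: (0,1,e); (1,0,e); (3,4,e); (4,3,e)
branch 1 (rule r1):
nodes: 0:w, 1:z, 2:v, 3:w, 4:u
edges: (3,4,e); (4,3,e)
branch 2 (rule r3):
nodes: 1:z, 2:v, 3:w, 4:u
edges: (4,3,e)


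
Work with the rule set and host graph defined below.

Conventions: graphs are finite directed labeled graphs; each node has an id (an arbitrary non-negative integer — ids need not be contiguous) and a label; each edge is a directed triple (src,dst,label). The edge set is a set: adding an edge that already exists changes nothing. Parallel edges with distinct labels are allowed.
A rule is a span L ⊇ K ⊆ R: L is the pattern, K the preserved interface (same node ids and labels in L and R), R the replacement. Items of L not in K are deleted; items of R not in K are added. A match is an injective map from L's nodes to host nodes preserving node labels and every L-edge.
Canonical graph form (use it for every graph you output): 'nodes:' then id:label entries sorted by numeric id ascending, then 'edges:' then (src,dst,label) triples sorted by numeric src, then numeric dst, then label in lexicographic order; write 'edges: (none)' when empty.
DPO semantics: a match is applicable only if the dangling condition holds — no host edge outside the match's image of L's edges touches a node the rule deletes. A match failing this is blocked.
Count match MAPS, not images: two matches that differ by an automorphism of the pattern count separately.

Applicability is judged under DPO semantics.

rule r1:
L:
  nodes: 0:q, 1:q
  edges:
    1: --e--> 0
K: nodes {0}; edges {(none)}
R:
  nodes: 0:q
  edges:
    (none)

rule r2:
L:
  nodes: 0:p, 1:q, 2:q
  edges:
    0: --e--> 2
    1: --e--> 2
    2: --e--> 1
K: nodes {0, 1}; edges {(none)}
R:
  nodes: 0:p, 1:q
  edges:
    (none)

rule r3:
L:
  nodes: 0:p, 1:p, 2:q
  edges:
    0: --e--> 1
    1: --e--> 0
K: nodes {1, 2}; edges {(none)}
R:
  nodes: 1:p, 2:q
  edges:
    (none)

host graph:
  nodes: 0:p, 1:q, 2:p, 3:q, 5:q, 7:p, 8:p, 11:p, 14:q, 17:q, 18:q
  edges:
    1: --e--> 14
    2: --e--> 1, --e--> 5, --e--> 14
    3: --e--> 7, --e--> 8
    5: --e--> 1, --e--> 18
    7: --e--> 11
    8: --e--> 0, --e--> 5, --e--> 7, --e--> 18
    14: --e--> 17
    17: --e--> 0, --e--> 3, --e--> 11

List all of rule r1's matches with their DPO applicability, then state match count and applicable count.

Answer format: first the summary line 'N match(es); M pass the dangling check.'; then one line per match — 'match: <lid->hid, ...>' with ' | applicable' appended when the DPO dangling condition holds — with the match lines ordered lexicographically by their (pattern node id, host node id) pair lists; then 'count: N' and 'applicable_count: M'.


5 match(es); 0 pass the dangling check.
match: 0->1, 1->5
match: 0->3, 1->17
match: 0->14, 1->1
match: 0->17, 1->14
match: 0->18, 1->5
count: 5
applicable_count: 0


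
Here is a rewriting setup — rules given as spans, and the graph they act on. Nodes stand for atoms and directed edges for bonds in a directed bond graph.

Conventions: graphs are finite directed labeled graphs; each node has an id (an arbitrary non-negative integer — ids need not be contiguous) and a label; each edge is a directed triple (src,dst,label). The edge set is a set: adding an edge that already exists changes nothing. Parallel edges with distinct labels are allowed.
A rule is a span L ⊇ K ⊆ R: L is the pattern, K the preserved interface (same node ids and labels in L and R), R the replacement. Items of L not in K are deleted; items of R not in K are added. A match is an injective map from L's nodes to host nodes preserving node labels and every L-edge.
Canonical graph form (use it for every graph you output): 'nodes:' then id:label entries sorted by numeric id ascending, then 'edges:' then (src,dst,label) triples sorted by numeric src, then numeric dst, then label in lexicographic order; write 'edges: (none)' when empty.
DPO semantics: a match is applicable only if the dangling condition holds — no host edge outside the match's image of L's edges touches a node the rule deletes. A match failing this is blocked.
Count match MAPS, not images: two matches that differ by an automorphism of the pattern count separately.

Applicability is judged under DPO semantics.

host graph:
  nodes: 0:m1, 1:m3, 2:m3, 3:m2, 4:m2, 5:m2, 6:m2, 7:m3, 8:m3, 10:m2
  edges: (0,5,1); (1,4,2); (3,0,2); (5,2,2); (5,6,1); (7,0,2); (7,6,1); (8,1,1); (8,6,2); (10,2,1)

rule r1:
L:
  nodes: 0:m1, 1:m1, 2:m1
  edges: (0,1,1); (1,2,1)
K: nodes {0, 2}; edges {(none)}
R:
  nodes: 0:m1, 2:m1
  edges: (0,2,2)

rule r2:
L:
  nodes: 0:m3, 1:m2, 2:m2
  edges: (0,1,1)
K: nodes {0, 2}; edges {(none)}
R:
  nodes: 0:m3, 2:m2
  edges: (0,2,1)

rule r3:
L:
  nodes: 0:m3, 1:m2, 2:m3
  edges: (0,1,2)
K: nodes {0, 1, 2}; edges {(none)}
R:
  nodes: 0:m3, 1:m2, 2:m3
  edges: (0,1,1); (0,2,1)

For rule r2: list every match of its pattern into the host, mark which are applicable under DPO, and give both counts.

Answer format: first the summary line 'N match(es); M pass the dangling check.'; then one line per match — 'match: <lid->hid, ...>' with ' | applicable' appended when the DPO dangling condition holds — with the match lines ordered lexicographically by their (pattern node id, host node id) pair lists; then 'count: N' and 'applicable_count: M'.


4 match(es); 0 pass the dangling check.
match: 0->7, 1->6, 2->3
match: 0->7, 1->6, 2->4
match: 0->7, 1->6, 2->5
match: 0->7, 1->6, 2->10
count: 4
applicable_count: 0


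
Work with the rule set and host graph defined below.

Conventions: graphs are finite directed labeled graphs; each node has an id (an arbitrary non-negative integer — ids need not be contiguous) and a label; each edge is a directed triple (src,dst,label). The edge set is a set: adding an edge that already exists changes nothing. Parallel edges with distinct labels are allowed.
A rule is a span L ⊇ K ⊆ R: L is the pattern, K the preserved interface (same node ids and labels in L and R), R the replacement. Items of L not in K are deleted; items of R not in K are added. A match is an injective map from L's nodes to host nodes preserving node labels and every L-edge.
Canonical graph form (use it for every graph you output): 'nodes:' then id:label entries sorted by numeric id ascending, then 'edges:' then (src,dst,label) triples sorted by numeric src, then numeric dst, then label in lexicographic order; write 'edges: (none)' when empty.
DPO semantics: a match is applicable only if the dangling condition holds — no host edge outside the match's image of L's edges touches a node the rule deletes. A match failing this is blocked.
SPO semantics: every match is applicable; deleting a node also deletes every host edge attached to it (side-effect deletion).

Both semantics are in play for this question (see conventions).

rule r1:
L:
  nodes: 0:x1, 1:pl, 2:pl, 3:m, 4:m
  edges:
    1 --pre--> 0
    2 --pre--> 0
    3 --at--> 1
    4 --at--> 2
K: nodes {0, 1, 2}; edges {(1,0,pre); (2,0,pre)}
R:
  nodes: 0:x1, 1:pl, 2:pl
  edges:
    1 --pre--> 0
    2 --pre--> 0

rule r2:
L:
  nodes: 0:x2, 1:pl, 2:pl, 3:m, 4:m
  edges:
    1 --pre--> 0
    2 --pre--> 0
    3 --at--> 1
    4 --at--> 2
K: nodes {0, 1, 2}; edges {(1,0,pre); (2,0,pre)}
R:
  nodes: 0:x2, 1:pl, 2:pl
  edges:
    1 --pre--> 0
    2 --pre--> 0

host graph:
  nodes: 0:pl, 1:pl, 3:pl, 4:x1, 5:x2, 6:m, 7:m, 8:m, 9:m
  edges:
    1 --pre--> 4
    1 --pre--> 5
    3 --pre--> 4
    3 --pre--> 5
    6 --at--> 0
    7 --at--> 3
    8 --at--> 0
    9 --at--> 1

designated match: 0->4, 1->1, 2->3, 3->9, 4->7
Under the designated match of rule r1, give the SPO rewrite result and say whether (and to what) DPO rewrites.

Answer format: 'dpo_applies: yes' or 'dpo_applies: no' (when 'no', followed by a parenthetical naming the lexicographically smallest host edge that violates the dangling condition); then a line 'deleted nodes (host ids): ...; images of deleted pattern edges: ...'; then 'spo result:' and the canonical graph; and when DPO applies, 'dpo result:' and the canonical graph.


dpo_applies: yes
deleted nodes (host ids): 7, 9; images of deleted pattern edges: (7,3,at); (9,1,at)
spo result:
nodes: 0:pl, 1:pl, 3:pl, 4:x1, 5:x2, 6:m, 8:m
edges: (1,4,pre); (1,5,pre); (3,4,pre); (3,5,pre); (6,0,at); (8,0,at)
dpo result:
nodes: 0:pl, 1:pl, 3:pl, 4:x1, 5:x2, 6:m, 8:m
edges: (1,4,pre); (1,5,pre); (3,4,pre); (3,5,pre); (6,0,at); (8,0,at)


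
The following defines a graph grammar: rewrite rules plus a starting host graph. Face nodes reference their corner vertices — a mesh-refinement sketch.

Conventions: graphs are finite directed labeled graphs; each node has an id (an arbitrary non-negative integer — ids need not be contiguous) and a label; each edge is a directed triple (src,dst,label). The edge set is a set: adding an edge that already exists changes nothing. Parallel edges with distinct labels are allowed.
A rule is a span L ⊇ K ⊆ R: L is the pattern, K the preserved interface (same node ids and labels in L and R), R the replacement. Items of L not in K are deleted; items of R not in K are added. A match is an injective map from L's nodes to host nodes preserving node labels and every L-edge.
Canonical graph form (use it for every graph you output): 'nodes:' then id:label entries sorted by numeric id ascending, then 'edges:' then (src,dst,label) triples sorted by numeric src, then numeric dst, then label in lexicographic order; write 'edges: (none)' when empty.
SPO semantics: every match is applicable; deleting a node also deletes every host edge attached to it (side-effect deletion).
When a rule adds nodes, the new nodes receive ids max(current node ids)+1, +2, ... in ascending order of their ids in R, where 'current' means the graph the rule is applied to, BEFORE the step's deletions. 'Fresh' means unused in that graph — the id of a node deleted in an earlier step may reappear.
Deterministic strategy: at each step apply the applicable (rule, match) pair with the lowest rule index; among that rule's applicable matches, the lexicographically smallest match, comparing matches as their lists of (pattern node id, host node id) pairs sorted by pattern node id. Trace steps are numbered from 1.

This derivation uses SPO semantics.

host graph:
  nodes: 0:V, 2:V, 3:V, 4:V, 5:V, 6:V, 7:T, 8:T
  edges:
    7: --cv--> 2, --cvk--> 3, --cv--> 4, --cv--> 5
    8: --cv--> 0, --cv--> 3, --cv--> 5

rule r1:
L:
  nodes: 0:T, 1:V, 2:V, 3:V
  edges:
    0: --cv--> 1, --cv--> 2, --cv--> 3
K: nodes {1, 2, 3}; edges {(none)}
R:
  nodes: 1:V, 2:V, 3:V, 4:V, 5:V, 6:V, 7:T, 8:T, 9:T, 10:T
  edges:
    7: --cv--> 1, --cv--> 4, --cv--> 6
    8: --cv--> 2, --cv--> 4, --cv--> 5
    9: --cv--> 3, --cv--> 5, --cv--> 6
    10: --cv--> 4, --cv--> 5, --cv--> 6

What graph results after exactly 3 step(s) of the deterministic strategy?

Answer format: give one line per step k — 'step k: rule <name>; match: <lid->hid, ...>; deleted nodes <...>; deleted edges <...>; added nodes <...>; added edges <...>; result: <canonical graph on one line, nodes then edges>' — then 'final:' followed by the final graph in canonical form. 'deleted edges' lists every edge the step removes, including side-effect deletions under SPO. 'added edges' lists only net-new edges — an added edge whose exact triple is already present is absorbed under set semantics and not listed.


step 1: rule r1; match: 0->7, 1->2, 2->4, 3->5; deleted nodes 7; deleted edges (7,2,cv); (7,3,cvk); (7,4,cv); (7,5,cv); added nodes 9, 10, 11, 12, 13, 14, 15; added edges (12,2,cv); (12,9,cv); (12,11,cv); (13,4,cv); (13,9,cv); (13,10,cv); (14,5,cv); (14,10,cv); (14,11,cv); (15,9,cv); (15,10,cv); (15,11,cv); result: nodes: 0:V, 2:V, 3:V, 4:V, 5:V, 6:V, 8:T, 9:V, 10:V, 11:V, 12:T, 13:T, 14:T, 15:T edges: (8,0,cv); (8,3,cv); (8,5,cv); (12,2,cv); (12,9,cv); (12,11,cv); (13,4,cv); (13,9,cv); (13,10,cv); (14,5,cv); (14,10,cv); (14,11,cv); (15,9,cv); (15,10,cv); (15,11,cv)
step 2: rule r1; match: 0->8, 1->0, 2->3, 3->5; deleted nodes 8; deleted edges (8,0,cv); (8,3,cv); (8,5,cv); added nodes 16, 17, 18, 19, 20, 21, 22; added edges (19,0,cv); (19,16,cv); (19,18,cv); (20,3,cv); (20,16,cv); (20,17,cv); (21,5,cv); (21,17,cv); (21,18,cv); (22,16,cv); (22,17,cv); (22,18,cv); result: nodes: 0:V, 2:V, 3:V, 4:V, 5:V, 6:V, 9:V, 10:V, 11:V, 12:T, 13:T, 14:T, 15:T, 16:V, 17:V, 18:V, 19:T, 20:T, 21:T, 22:T edges: (12,2,cv); (12,9,cv); (12,11,cv); (13,4,cv); (13,9,cv); (13,10,cv); (14,5,cv); (14,10,cv); (14,11,cv); (15,9,cv); (15,10,cv); (15,11,cv); (19,0,cv); (19,16,cv); (19,18,cv); (20,3,cv); (20,16,cv); (20,17,cv); (21,5,cv); (21,17,cv); (21,18,cv); (22,16,cv); (22,17,cv); (22,18,cv)
step 3: rule r1; match: 0->12, 1->2, 2->9, 3->11; deleted nodes 12; deleted edges (12,2,cv); (12,9,cv); (12,11,cv); added nodes 23, 24, 25, 26, 27, 28, 29; added edges (26,2,cv); (26,23,cv); (26,25,cv); (27,9,cv); (27,23,cv); (27,24,cv); (28,11,cv); (28,24,cv); (28,25,cv); (29,23,cv); (29,24,cv); (29,25,cv); result: nodes: 0:V, 2:V, 3:V, 4:V, 5:V, 6:V, 9:V, 10:V, 11:V, 13:T, 14:T, 15:T, 16:V, 17:V, 18:V, 19:T, 20:T, 21:T, 22:T, 23:V, 24:V, 25:V, 26:T, 27:T, 28:T, 29:T edges: (13,4,cv); (13,9,cv); (13,10,cv); (14,5,cv); (14,10,cv); (14,11,cv); (15,9,cv); (15,10,cv); (15,11,cv); (19,0,cv); (19,16,cv); (19,18,cv); (20,3,cv); (20,16,cv); (20,17,cv); (21,5,cv); (21,17,cv); (21,18,cv); (22,16,cv); (22,17,cv); (22,18,cv); (26,2,cv); (26,23,cv); (26,25,cv); (27,9,cv); (27,23,cv); (27,24,cv); (28,11,cv); (28,24,cv); (28,25,cv); (29,23,cv); (29,24,cv); (29,25,cv)
final:
nodes: 0:V, 2:V, 3:V, 4:V, 5:V, 6:V, 9:V, 10:V, 11:V, 13:T, 14:T, 15:T, 16:V, 17:V, 18:V, 19:T, 20:T, 21:T, 22:T, 23:V, 24:V, 25:V, 26:T, 27:T, 28:T, 29:T
edges: (13,4,cv); (13,9,cv); (13,10,cv); (14,5,cv); (14,10,cv); (14,11,cv); (15,9,cv); (15,10,cv); (15,11,cv); (19,0,cv); (19,16,cv); (19,18,cv); (20,3,cv); (20,16,cv); (20,17,cv); (21,5,cv); (21,17,cv); (21,18,cv); (22,16,cv); (22,17,cv); (22,18,cv); (26,2,cv); (26,23,cv); (26,25,cv); (27,9,cv); (27,23,cv); (27,24,cv); (28,11,cv); (28,24,cv); (28,25,cv); (29,23,cv); (29,24,cv); (29,25,cv)


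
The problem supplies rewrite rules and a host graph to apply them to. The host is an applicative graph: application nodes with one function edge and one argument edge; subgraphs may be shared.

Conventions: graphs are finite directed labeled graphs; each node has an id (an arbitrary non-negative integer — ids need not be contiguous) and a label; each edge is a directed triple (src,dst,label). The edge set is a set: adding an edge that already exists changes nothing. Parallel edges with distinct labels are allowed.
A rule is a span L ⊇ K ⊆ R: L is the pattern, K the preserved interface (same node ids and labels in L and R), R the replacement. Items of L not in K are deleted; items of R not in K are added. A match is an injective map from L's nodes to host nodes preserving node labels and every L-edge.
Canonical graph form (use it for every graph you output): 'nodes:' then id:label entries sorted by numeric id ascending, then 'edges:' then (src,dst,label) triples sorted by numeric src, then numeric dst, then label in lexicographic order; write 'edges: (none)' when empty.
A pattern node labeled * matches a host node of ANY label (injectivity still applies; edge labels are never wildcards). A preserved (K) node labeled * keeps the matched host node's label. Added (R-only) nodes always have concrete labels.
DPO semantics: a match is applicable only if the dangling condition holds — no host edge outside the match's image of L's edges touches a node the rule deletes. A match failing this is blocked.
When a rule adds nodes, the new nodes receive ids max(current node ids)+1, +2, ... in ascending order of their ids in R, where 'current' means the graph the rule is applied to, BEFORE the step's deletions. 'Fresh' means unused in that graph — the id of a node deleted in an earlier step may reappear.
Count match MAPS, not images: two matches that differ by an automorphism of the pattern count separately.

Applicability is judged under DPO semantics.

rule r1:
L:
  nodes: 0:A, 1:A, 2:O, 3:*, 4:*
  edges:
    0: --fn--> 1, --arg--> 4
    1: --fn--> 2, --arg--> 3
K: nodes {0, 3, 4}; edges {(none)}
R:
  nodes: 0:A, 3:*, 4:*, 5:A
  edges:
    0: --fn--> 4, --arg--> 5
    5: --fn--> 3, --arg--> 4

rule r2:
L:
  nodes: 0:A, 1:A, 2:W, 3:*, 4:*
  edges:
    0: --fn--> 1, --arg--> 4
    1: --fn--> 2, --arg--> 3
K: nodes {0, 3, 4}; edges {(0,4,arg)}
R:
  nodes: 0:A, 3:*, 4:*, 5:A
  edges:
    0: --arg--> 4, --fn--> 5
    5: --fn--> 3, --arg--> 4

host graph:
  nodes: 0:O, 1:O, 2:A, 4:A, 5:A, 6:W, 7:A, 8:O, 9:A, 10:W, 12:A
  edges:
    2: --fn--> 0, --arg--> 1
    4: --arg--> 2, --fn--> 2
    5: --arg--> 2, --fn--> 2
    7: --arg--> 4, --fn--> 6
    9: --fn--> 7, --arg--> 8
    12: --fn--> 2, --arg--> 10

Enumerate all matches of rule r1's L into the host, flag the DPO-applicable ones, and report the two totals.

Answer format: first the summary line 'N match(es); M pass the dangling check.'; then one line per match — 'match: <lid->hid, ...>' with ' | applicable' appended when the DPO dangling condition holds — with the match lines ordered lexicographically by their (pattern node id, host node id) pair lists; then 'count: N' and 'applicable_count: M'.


1 match(es); 0 pass the dangling check.
match: 0->12, 1->2, 2->0, 3->1, 4->10
count: 1
applicable_count: 0


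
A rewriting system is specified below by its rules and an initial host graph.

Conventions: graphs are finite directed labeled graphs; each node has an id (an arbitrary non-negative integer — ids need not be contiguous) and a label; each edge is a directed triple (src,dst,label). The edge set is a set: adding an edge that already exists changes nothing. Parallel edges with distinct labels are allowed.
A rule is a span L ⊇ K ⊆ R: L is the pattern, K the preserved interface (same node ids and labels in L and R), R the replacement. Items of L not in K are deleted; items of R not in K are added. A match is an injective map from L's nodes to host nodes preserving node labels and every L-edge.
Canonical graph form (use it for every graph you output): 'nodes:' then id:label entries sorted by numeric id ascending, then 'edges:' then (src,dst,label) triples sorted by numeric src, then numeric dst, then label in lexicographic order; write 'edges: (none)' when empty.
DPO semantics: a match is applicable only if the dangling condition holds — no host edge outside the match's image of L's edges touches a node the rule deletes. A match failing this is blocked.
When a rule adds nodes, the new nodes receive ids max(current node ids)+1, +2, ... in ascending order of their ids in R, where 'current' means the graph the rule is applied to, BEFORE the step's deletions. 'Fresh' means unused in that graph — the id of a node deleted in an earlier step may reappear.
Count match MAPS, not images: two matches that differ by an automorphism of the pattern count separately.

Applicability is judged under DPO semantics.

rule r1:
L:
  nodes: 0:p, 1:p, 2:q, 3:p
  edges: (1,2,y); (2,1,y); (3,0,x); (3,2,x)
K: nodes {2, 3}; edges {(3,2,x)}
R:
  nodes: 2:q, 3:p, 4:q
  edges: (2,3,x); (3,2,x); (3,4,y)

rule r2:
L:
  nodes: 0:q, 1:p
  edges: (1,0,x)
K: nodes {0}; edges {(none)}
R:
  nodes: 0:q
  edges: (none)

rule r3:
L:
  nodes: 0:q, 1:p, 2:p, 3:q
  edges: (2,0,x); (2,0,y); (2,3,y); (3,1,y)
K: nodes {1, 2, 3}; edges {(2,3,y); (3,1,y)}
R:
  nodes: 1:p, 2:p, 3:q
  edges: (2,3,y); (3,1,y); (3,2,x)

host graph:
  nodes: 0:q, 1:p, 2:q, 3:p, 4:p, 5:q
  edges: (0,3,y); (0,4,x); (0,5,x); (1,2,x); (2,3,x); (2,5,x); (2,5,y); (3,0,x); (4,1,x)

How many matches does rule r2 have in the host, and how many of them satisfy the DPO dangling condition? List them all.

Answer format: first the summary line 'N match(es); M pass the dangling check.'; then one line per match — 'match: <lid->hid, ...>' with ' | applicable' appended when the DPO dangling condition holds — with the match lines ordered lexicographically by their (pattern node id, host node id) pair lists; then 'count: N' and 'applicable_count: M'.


2 match(es); 0 pass the dangling check.
match: 0->0, 1->3
match: 0->2, 1->1
count: 2
applicable_count: 0


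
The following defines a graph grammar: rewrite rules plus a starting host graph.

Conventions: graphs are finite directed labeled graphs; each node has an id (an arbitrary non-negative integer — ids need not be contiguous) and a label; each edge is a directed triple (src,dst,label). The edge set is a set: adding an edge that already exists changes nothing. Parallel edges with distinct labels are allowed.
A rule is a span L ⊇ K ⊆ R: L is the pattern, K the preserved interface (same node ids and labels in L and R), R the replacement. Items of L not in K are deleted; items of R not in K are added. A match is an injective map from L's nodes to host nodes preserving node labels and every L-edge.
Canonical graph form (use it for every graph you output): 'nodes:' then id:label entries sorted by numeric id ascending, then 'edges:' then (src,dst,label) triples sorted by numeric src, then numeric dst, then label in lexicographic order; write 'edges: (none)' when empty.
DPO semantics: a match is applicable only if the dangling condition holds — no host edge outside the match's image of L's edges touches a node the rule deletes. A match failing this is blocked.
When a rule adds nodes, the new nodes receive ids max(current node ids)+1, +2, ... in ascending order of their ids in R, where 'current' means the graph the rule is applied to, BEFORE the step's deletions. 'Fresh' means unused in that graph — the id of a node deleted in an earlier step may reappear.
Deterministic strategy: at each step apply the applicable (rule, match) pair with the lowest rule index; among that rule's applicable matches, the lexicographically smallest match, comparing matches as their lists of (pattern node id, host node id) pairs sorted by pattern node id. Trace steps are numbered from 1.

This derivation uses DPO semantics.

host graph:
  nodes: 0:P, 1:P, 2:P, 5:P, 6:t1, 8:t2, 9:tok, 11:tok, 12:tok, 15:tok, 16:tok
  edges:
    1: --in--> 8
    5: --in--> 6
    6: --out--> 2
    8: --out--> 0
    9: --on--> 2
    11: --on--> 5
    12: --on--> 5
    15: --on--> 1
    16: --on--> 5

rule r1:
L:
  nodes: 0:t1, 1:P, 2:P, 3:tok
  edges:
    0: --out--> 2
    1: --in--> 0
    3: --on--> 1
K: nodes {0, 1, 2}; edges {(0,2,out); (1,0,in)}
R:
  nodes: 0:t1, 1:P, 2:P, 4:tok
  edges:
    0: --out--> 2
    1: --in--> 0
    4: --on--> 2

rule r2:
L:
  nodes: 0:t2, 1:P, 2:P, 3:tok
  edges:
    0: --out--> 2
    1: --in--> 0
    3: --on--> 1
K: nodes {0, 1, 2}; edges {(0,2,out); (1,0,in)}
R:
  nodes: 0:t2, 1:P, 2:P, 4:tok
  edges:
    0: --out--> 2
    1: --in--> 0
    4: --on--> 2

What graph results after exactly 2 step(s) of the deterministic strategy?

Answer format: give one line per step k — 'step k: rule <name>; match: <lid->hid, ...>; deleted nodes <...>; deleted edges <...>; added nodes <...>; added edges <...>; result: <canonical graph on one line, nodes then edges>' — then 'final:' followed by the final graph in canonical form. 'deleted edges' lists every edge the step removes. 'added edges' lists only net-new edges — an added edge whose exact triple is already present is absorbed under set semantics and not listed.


step 1: rule r1; match: 0->6, 1->5, 2->2, 3->11; deleted nodes 11; deleted edges (11,5,on); added nodes 17; added edges (17,2,on); result: nodes: 0:P, 1:P, 2:P, 5:P, 6:t1, 8:t2, 9:tok, 12:tok, 15:tok, 16:tok, 17:tok edges: (1,8,in); (5,6,in); (6,2,out); (8,0,out); (9,2,on); (12,5,on); (15,1,on); (16,5,on); (17,2,on)
step 2: rule r1; match: 0->6, 1->5, 2->2, 3->12; deleted nodes 12; deleted edges (12,5,on); added nodes 18; added edges (18,2,on); result: nodes: 0:P, 1:P, 2:P, 5:P, 6:t1, 8:t2, 9:tok, 15:tok, 16:tok, 17:tok, 18:tok edges: (1,8,in); (5,6,in); (6,2,out); (8,0,out); (9,2,on); (15,1,on); (16,5,on); (17,2,on); (18,2,on)
final:
nodes: 0:P, 1:P, 2:P, 5:P, 6:t1, 8:t2, 9:tok, 15:tok, 16:tok, 17:tok, 18:tok
edges: (1,8,in); (5,6,in); (6,2,out); (8,0,out); (9,2,on); (15,1,on); (16,5,on); (17,2,on); (18,2,on)


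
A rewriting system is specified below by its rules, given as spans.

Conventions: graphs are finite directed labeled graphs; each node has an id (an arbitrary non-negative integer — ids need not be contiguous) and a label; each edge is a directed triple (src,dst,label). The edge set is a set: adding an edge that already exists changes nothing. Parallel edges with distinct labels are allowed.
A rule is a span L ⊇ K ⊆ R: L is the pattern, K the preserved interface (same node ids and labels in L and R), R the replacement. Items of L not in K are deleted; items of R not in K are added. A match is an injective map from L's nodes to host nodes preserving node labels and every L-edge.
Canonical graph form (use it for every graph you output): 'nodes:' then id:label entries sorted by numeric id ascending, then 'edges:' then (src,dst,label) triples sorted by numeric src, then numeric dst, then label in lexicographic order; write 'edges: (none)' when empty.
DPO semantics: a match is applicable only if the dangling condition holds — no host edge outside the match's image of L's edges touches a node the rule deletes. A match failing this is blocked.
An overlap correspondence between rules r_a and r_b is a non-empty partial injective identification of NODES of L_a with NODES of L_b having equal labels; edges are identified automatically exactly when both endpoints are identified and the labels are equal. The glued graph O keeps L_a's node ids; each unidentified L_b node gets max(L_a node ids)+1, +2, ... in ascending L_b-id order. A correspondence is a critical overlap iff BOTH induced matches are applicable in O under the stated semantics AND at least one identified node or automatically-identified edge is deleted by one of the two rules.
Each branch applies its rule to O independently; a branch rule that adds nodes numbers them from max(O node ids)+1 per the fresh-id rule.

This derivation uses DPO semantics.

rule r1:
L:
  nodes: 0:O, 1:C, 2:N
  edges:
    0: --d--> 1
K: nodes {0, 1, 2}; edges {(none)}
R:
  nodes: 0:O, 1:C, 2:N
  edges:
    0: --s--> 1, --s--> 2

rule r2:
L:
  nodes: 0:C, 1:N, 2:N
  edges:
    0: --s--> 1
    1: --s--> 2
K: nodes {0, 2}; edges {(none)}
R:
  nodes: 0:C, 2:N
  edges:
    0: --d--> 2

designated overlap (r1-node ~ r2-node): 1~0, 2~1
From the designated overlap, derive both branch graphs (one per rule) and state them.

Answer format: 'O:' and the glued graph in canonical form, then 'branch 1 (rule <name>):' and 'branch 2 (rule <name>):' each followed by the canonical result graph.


O:
nodes: 0:O, 1:C, 2:N, 3:N
edges: (0,1,d); (1,2,s); (2,3,s)
branch 1 (rule r1):
nodes: 0:O, 1:C, 2:N, 3:N
edges: (0,1,s); (0,2,s); (1,2,s); (2,3,s)
branch 2 (rule r2):
nodes: 0:O, 1:C, 3:N
edges: (0,1,d); (1,3,d)


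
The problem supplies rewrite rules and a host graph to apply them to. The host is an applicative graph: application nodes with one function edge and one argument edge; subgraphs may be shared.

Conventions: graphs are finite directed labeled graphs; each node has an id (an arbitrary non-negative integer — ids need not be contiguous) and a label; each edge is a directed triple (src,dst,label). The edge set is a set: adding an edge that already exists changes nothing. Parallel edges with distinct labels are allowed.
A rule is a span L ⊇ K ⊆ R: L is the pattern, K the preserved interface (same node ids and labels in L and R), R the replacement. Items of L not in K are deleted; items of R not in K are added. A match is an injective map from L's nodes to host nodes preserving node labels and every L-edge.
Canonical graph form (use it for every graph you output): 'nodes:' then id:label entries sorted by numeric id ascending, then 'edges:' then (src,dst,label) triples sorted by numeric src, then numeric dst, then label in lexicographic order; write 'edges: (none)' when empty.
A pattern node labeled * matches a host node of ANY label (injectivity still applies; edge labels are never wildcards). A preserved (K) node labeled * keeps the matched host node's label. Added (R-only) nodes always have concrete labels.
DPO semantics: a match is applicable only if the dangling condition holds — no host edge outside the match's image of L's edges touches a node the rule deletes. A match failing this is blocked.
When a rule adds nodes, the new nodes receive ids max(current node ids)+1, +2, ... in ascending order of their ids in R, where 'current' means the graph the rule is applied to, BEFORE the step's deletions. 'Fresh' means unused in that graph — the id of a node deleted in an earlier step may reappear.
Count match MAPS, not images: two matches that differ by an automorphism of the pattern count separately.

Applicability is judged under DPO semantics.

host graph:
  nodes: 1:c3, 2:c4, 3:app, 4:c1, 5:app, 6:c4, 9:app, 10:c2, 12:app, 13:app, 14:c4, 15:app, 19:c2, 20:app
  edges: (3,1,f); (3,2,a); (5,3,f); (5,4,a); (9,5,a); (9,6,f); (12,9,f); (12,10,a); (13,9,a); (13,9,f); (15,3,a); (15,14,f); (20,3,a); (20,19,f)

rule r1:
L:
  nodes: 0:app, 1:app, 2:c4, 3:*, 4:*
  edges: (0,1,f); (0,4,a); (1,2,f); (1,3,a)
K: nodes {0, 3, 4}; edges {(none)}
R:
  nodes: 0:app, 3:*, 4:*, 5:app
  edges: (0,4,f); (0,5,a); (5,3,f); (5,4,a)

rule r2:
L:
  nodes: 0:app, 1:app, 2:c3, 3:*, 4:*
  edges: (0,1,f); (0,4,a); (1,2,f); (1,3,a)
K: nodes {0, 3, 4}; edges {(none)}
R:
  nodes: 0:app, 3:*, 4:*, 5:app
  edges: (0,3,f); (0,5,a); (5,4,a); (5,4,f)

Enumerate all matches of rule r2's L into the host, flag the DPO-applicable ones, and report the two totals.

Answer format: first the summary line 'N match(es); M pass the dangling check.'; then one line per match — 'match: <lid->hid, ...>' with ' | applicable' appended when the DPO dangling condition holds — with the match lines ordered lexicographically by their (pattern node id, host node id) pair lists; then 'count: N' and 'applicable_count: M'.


1 match(es); 0 pass the dangling check.
match: 0->5, 1->3, 2->1, 3->2, 4->4
count: 1
applicable_count: 0


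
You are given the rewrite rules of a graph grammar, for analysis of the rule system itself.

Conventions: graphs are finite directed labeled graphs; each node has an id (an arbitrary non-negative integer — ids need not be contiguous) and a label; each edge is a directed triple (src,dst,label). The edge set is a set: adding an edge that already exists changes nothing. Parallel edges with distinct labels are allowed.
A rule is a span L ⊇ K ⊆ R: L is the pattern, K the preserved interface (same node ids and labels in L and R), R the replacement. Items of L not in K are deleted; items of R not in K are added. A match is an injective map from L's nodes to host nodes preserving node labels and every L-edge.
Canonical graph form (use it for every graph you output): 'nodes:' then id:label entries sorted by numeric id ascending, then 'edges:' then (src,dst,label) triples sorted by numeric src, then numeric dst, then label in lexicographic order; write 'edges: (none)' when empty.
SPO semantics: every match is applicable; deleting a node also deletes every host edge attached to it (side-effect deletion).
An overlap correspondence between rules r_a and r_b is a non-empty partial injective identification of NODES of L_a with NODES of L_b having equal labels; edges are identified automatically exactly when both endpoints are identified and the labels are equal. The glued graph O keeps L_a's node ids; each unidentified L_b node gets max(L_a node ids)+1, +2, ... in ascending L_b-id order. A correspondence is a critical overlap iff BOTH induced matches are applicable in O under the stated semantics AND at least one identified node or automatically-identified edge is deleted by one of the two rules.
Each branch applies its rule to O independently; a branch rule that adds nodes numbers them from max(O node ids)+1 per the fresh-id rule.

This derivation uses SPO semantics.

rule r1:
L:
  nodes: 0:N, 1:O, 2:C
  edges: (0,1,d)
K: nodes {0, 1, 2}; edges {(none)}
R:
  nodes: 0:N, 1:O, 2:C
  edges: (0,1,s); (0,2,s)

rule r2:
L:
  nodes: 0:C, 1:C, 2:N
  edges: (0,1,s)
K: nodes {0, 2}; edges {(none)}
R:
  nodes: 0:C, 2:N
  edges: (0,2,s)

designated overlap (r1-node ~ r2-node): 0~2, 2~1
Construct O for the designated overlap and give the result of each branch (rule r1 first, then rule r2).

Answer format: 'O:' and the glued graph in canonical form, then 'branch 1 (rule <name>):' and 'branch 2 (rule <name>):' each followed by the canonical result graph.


O:
nodes: 0:N, 1:O, 2:C, 3:C
edges: (0,1,d); (3,2,s)
branch 1 (rule r1):
nodes: 0:N, 1:O, 2:C, 3:C
edges: (0,1,s); (0,2,s); (3,2,s)
branch 2 (rule r2):
nodes: 0:N, 1:O, 3:C
edges: (0,1,d); (3,0,s)


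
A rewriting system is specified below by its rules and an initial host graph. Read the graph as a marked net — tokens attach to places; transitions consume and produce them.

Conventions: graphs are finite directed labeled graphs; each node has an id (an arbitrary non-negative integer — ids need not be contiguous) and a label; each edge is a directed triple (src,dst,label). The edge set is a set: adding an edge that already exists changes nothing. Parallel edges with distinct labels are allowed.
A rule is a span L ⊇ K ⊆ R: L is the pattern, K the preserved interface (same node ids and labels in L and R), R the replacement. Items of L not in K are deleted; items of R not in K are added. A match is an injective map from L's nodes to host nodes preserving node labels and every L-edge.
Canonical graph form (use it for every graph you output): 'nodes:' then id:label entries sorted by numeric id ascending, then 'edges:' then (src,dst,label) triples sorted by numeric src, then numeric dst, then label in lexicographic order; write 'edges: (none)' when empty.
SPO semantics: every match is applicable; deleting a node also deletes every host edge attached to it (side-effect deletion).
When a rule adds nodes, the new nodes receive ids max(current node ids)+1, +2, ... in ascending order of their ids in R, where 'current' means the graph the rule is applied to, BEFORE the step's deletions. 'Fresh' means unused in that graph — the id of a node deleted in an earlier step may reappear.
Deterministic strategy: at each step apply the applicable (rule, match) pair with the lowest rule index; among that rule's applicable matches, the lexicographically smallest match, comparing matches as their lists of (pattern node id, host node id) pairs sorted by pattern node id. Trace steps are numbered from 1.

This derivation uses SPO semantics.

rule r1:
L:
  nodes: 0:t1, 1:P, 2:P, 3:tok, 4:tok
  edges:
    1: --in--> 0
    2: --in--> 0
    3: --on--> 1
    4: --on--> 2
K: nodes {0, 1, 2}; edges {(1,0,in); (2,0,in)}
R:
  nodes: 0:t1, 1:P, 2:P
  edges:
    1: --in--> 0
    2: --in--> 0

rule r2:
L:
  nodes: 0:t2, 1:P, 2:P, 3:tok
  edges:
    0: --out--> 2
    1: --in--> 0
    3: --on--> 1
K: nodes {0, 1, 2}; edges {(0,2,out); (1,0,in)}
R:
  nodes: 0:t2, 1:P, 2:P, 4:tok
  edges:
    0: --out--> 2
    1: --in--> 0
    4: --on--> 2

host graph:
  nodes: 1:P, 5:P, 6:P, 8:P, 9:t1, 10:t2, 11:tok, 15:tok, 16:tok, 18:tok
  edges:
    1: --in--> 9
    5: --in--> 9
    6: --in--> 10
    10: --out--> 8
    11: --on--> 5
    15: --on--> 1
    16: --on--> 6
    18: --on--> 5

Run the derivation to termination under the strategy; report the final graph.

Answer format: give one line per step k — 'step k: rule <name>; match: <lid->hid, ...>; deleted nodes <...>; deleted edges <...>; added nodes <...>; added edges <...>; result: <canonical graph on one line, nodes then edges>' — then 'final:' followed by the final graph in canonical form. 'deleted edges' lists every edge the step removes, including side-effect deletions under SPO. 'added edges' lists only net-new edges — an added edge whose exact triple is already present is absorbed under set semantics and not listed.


step 1: rule r1; match: 0->9, 1->1, 2->5, 3->15, 4->11; deleted nodes 11, 15; deleted edges (11,5,on); (15,1,on); added nodes (none); added edges (none); result: nodes: 1:P, 5:P, 6:P, 8:P, 9:t1, 10:t2, 16:tok, 18:tok edges: (1,9,in); (5,9,in); (6,10,in); (10,8,out); (16,6,on); (18,5,on)
step 2: rule r2; match: 0->10, 1->6, 2->8, 3->16; deleted nodes 16; deleted edges (16,6,on); added nodes 19; added edges (19,8,on); result: nodes: 1:P, 5:P, 6:P, 8:P, 9:t1, 10:t2, 18:tok, 19:tok edges: (1,9,in); (5,9,in); (6,10,in); (10,8,out); (18,5,on); (19,8,on)
final:
nodes: 1:P, 5:P, 6:P, 8:P, 9:t1, 10:t2, 18:tok, 19:tok
edges: (1,9,in); (5,9,in); (6,10,in); (10,8,out); (18,5,on); (19,8,on)
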